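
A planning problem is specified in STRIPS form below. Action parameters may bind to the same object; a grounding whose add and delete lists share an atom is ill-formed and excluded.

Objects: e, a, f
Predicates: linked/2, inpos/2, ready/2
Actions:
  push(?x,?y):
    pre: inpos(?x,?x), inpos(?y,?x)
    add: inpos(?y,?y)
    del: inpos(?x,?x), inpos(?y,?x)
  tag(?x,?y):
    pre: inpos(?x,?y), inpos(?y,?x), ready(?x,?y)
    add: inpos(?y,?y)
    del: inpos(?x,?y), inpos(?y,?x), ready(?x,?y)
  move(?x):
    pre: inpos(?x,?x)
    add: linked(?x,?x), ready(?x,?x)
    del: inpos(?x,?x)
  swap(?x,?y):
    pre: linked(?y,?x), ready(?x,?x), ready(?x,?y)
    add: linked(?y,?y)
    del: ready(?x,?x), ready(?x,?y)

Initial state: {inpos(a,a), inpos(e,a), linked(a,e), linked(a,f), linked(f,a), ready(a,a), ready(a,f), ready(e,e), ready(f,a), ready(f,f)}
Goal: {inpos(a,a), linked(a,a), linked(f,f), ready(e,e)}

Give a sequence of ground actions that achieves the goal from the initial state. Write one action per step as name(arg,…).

swap(a,f); swap(f,a)

1. swap(a,f)  →  {inpos(a,a), inpos(e,a), linked(a,e), linked(a,f), linked(f,a), linked(f,f), ready(e,e), ready(f,a), ready(f,f)}
2. swap(f,a)  →  {inpos(a,a), inpos(e,a), linked(a,a), linked(a,e), linked(a,f), linked(f,a), linked(f,f), ready(e,e)}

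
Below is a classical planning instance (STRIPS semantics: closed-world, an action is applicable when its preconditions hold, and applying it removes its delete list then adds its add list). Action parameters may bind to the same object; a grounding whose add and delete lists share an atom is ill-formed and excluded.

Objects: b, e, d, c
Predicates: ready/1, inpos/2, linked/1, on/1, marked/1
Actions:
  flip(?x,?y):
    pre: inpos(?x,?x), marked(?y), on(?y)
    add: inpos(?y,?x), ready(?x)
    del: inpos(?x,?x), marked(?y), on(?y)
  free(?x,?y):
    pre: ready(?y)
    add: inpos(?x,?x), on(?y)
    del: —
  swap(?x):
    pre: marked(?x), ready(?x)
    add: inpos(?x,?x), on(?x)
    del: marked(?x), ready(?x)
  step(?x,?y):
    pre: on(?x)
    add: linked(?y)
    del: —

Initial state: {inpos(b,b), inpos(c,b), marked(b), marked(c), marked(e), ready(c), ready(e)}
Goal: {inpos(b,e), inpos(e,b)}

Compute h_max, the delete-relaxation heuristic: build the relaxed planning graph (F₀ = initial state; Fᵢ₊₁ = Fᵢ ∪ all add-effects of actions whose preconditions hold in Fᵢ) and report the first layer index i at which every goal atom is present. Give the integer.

4

F0 = init (7 atoms)
F1 = F0 ∪ {inpos(c,c), inpos(d,d), inpos(e,e), on(c), on(e)}  (12 atoms)
F2 = F1 ∪ {inpos(c,d), inpos(c,e), inpos(e,b), inpos(e,c), inpos(e,d), linked(b), linked(c), linked(d), linked(e), ready(b), ready(d)}  (23 atoms)
F3 = F2 ∪ {on(b), on(d)}  (25 atoms)
F4 = F3 ∪ {inpos(b,c), inpos(b,d), inpos(b,e)}  (28 atoms)
goal ⊆ F4  ⇒  h_max = 4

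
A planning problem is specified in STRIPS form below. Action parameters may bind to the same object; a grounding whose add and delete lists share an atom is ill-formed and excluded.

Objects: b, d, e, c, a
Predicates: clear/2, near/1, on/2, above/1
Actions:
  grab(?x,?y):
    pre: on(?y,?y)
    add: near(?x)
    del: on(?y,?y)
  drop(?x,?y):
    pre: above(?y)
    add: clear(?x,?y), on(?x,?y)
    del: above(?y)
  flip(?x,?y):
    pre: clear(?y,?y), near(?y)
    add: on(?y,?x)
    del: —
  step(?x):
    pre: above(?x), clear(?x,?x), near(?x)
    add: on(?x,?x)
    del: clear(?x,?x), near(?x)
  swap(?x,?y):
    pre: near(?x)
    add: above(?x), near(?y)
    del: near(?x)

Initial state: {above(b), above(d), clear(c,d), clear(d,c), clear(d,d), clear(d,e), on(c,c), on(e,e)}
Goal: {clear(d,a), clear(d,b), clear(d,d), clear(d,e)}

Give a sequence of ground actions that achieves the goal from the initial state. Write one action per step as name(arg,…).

1. grab(a,e)  →  {above(b), above(d), clear(c,d), clear(d,c), clear(d,d), clear(d,e), near(a), on(c,c)}
2. drop(d,b)  →  {above(d), clear(c,d), clear(d,b), clear(d,c), clear(d,d), clear(d,e), near(a), on(c,c), on(d,b)}
3. swap(a,b)  →  {above(a), above(d), clear(c,d), clear(d,b), clear(d,c), clear(d,d), clear(d,e), near(b), on(c,c), on(d,b)}
4. drop(d,a)  →  {above(d), clear(c,d), clear(d,a), clear(d,b), clear(d,c), clear(d,d), clear(d,e), near(b), on(c,c), on(d,a), on(d,b)}

grab(a,e); drop(d,b); swap(a,b); drop(d,a)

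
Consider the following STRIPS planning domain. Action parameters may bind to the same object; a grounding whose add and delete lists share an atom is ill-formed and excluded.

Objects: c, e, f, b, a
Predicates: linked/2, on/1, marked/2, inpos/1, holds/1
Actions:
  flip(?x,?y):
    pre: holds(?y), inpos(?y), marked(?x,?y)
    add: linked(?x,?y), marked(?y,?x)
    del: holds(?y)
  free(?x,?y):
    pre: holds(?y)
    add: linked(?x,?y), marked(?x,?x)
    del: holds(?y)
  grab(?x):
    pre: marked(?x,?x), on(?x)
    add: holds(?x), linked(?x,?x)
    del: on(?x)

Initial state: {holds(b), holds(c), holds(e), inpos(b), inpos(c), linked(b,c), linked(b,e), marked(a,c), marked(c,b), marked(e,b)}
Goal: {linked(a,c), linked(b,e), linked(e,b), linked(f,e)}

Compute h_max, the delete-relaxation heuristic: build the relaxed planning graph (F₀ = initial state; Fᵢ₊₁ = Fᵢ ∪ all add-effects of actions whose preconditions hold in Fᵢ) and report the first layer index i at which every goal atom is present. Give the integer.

F0 = init (10 atoms)
F1 = F0 ∪ {linked(a,b), linked(a,c), linked(a,e), linked(b,b), linked(c,b), linked(c,c), linked(c,e), linked(e,b), linked(e,c), linked(e,e), linked(f,b), linked(f,c), linked(f,e), marked(a,a), marked(b,b), marked(b,c), marked(b,e), marked(c,a), marked(c,c), marked(e,e), marked(f,f)}  (31 atoms)
goal ⊆ F1  ⇒  h_max = 1

1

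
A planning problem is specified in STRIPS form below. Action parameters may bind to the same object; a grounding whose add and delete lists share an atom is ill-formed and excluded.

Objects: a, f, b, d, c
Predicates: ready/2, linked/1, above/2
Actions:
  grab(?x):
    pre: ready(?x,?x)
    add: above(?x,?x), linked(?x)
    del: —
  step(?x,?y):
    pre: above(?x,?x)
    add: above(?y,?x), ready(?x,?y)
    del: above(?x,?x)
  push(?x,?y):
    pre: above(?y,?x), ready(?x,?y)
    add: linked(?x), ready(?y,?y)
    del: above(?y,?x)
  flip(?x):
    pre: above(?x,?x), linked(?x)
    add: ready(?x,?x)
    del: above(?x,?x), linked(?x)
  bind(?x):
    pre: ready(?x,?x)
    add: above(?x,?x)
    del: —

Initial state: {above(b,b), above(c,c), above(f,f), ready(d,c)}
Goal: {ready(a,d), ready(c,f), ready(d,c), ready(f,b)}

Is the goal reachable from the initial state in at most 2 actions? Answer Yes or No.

1. step(f,b)  →  {above(b,b), above(b,f), above(c,c), ready(d,c), ready(f,b)}
2. step(b,a)  →  {above(a,b), above(b,f), above(c,c), ready(b,a), ready(d,c), ready(f,b)}
3. step(c,f)  →  {above(a,b), above(b,f), above(f,c), ready(b,a), ready(c,f), ready(d,c), ready(f,b)}
4. push(b,a)  →  {above(b,f), above(f,c), linked(b), ready(a,a), ready(b,a), ready(c,f), ready(d,c), ready(f,b)}
5. grab(a)  →  {above(a,a), above(b,f), above(f,c), linked(a), linked(b), ready(a,a), ready(b,a), ready(c,f), ready(d,c), ready(f,b)}
6. step(a,d)  →  {above(b,f), above(d,a), above(f,c), linked(a), linked(b), ready(a,a), ready(a,d), ready(b,a), ready(c,f), ready(d,c), ready(f,b)}
optimal plan length = 6; 6 > 2

No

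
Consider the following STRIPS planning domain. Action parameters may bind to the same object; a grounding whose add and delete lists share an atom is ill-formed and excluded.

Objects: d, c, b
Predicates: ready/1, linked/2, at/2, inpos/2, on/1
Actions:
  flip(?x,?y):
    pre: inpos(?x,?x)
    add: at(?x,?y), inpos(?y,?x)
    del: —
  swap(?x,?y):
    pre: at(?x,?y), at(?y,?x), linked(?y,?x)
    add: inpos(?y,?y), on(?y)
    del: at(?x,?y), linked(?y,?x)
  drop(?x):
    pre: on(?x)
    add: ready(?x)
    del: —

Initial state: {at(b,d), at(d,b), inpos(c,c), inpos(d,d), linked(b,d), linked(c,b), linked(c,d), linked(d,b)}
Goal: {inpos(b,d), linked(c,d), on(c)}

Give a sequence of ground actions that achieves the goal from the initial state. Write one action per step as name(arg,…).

flip(d,b); flip(c,b); swap(d,b); flip(b,c); swap(b,c)

1. flip(d,b)  →  {at(b,d), at(d,b), inpos(b,d), inpos(c,c), inpos(d,d), linked(b,d), linked(c,b), linked(c,d), linked(d,b)}
2. flip(c,b)  →  {at(b,d), at(c,b), at(d,b), inpos(b,c), inpos(b,d), inpos(c,c), inpos(d,d), linked(b,d), linked(c,b), linked(c,d), linked(d,b)}
3. swap(d,b)  →  {at(b,d), at(c,b), inpos(b,b), inpos(b,c), inpos(b,d), inpos(c,c), inpos(d,d), linked(c,b), linked(c,d), linked(d,b), on(b)}
4. flip(b,c)  →  {at(b,c), at(b,d), at(c,b), inpos(b,b), inpos(b,c), inpos(b,d), inpos(c,b), inpos(c,c), inpos(d,d), linked(c,b), linked(c,d), linked(d,b), on(b)}
5. swap(b,c)  →  {at(b,d), at(c,b), inpos(b,b), inpos(b,c), inpos(b,d), inpos(c,b), inpos(c,c), inpos(d,d), linked(c,d), linked(d,b), on(b), on(c)}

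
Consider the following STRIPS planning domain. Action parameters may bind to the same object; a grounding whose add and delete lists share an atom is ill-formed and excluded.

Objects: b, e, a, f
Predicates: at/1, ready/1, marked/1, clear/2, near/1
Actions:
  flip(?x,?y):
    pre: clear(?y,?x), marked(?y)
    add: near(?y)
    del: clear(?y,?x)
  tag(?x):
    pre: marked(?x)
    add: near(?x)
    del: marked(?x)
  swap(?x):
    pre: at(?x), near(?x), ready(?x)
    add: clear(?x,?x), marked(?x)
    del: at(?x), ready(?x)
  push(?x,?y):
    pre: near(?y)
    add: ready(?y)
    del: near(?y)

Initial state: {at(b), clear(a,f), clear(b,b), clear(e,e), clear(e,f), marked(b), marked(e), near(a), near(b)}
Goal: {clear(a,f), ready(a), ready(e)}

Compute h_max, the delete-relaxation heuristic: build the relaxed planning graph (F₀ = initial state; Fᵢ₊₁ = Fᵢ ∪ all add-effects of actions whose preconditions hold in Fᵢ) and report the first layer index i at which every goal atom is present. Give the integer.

2

F0 = init (9 atoms)
F1 = F0 ∪ {near(e), ready(a), ready(b)}  (12 atoms)
F2 = F1 ∪ {ready(e)}  (13 atoms)
goal ⊆ F2  ⇒  h_max = 2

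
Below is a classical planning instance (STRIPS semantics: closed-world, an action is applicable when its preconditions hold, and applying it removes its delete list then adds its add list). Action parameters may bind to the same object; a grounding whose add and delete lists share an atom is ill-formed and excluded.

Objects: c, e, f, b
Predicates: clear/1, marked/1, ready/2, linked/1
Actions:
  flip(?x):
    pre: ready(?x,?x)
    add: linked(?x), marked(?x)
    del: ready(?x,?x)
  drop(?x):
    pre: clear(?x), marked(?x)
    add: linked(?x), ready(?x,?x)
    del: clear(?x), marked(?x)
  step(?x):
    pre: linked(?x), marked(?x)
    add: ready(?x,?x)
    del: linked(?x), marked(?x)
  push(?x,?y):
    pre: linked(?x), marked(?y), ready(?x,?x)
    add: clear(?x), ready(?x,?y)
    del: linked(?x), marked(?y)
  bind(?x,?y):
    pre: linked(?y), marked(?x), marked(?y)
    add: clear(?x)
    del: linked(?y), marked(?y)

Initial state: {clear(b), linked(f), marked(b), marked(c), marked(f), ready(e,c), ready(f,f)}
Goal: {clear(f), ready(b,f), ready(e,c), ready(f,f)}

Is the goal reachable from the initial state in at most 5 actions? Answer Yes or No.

1. drop(b)  →  {linked(b), linked(f), marked(c), marked(f), ready(b,b), ready(e,c), ready(f,f)}
2. push(f,c)  →  {clear(f), linked(b), marked(f), ready(b,b), ready(e,c), ready(f,c), ready(f,f)}
3. push(b,f)  →  {clear(b), clear(f), ready(b,b), ready(b,f), ready(e,c), ready(f,c), ready(f,f)}
optimal plan length = 3; 3 ≤ 5

Yes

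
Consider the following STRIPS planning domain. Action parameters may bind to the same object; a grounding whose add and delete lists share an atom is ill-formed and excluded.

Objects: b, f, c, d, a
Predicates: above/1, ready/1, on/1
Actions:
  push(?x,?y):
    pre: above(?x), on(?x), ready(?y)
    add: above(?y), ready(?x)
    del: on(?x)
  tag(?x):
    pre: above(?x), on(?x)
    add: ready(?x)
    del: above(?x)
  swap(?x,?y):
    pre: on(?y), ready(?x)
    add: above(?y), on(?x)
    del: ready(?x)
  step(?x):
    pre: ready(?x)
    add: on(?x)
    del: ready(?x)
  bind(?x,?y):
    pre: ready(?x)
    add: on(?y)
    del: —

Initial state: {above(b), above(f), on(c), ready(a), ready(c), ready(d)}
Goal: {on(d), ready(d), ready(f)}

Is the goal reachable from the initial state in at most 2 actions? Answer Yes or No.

1. bind(c,f)  →  {above(b), above(f), on(c), on(f), ready(a), ready(c), ready(d)}
2. push(f,c)  →  {above(b), above(c), above(f), on(c), ready(a), ready(c), ready(d), ready(f)}
3. bind(f,d)  →  {above(b), above(c), above(f), on(c), on(d), ready(a), ready(c), ready(d), ready(f)}
optimal plan length = 3; 3 > 2

No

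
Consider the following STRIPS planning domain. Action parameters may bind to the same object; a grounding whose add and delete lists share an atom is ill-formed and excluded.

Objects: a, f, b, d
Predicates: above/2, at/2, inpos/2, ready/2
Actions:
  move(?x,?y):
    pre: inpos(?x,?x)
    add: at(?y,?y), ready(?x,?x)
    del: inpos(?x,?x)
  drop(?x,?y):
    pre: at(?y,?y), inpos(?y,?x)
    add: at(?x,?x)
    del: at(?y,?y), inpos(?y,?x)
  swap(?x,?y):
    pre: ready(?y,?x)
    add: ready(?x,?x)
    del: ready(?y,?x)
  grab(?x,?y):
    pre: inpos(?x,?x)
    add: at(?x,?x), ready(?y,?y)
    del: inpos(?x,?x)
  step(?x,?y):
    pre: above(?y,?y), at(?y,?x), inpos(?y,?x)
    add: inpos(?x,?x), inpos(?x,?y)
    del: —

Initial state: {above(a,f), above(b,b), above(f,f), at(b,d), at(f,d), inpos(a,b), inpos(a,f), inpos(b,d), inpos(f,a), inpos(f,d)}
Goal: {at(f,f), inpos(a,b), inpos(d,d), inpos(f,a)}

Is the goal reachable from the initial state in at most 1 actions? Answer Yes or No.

1. step(d,f)  →  {above(a,f), above(b,b), above(f,f), at(b,d), at(f,d), inpos(a,b), inpos(a,f), inpos(b,d), inpos(d,d), inpos(d,f), inpos(f,a), inpos(f,d)}
2. move(d,f)  →  {above(a,f), above(b,b), above(f,f), at(b,d), at(f,d), at(f,f), inpos(a,b), inpos(a,f), inpos(b,d), inpos(d,f), inpos(f,a), inpos(f,d), ready(d,d)}
3. step(d,f)  →  {above(a,f), above(b,b), above(f,f), at(b,d), at(f,d), at(f,f), inpos(a,b), inpos(a,f), inpos(b,d), inpos(d,d), inpos(d,f), inpos(f,a), inpos(f,d), ready(d,d)}
optimal plan length = 3; 3 > 1

No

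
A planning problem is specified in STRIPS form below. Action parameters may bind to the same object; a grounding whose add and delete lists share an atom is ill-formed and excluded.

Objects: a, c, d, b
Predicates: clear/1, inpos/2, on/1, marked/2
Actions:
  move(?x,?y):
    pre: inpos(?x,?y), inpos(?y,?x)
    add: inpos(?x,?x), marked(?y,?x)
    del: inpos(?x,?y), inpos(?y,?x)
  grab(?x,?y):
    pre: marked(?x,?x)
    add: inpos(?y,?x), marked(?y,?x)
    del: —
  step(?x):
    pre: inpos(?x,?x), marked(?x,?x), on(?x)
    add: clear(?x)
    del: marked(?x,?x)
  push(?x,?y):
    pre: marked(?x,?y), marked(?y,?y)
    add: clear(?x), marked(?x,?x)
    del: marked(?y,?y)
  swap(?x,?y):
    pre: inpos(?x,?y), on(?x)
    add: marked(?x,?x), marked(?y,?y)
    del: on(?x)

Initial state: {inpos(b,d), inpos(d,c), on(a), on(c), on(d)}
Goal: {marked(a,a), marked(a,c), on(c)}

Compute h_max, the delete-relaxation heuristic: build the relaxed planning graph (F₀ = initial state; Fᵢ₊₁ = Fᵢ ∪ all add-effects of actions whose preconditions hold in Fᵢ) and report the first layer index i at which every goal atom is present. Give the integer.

F0 = init (5 atoms)
F1 = F0 ∪ {marked(c,c), marked(d,d)}  (7 atoms)
F2 = F1 ∪ {inpos(a,c), inpos(a,d), inpos(b,c), inpos(c,c), inpos(c,d), inpos(d,d), marked(a,c), marked(a,d), marked(b,c), marked(b,d), marked(c,d), marked(d,c)}  (19 atoms)
F3 = F2 ∪ {clear(a), clear(b), clear(c), clear(d), marked(a,a), marked(b,b)}  (25 atoms)
goal ⊆ F3  ⇒  h_max = 3

3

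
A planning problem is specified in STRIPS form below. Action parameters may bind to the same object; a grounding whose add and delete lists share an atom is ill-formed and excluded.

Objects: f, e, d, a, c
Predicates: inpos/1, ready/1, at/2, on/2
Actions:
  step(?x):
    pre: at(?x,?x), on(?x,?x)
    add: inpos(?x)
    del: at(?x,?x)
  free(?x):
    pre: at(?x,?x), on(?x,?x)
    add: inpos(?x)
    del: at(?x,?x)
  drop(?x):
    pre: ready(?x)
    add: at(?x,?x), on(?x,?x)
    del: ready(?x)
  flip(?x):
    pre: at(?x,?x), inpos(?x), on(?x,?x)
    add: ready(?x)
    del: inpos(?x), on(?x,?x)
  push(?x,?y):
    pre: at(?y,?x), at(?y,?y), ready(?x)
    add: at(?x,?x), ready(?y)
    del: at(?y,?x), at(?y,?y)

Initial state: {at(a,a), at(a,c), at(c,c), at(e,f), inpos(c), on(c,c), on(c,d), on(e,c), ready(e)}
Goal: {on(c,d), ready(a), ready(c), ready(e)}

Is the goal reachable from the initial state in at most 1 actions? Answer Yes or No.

No

1. flip(c)  →  {at(a,a), at(a,c), at(c,c), at(e,f), on(c,d), on(e,c), ready(c), ready(e)}
2. push(c,a)  →  {at(c,c), at(e,f), on(c,d), on(e,c), ready(a), ready(c), ready(e)}
optimal plan length = 2; 2 > 1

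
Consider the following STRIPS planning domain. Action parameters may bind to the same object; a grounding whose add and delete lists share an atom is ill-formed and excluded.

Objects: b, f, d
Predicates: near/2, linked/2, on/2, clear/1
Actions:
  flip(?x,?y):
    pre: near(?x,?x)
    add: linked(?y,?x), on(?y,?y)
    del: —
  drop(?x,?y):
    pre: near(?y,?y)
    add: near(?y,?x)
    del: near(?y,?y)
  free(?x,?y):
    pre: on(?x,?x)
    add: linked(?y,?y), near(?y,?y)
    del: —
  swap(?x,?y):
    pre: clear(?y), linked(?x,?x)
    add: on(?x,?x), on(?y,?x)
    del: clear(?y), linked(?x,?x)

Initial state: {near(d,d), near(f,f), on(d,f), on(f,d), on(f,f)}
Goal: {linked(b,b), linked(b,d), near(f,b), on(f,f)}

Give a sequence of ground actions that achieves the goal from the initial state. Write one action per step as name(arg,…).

1. flip(d,b)  →  {linked(b,d), near(d,d), near(f,f), on(b,b), on(d,f), on(f,d), on(f,f)}
2. drop(b,f)  →  {linked(b,d), near(d,d), near(f,b), on(b,b), on(d,f), on(f,d), on(f,f)}
3. free(b,b)  →  {linked(b,b), linked(b,d), near(b,b), near(d,d), near(f,b), on(b,b), on(d,f), on(f,d), on(f,f)}

flip(d,b); drop(b,f); free(b,b)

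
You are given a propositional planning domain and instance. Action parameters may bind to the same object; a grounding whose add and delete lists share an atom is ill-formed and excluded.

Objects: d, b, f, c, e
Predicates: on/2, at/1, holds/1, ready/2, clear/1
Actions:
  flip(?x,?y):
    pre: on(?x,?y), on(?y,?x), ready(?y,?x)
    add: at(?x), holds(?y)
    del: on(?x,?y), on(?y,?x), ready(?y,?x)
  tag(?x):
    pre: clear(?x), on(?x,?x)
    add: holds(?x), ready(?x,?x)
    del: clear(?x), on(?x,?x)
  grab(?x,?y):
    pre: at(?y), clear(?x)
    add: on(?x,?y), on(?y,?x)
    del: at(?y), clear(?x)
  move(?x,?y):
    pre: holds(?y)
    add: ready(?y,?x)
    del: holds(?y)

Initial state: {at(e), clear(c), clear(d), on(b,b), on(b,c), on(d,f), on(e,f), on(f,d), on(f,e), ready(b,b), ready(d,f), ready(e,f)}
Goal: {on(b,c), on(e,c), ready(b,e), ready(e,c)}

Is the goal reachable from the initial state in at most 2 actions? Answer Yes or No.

No

1. flip(b,b)  →  {at(b), at(e), clear(c), clear(d), holds(b), on(b,c), on(d,f), on(e,f), on(f,d), on(f,e), ready(d,f), ready(e,f)}
2. flip(f,e)  →  {at(b), at(e), at(f), clear(c), clear(d), holds(b), holds(e), on(b,c), on(d,f), on(f,d), ready(d,f)}
3. grab(c,e)  →  {at(b), at(f), clear(d), holds(b), holds(e), on(b,c), on(c,e), on(d,f), on(e,c), on(f,d), ready(d,f)}
4. move(c,e)  →  {at(b), at(f), clear(d), holds(b), on(b,c), on(c,e), on(d,f), on(e,c), on(f,d), ready(d,f), ready(e,c)}
5. move(e,b)  →  {at(b), at(f), clear(d), on(b,c), on(c,e), on(d,f), on(e,c), on(f,d), ready(b,e), ready(d,f), ready(e,c)}
optimal plan length = 5; 5 > 2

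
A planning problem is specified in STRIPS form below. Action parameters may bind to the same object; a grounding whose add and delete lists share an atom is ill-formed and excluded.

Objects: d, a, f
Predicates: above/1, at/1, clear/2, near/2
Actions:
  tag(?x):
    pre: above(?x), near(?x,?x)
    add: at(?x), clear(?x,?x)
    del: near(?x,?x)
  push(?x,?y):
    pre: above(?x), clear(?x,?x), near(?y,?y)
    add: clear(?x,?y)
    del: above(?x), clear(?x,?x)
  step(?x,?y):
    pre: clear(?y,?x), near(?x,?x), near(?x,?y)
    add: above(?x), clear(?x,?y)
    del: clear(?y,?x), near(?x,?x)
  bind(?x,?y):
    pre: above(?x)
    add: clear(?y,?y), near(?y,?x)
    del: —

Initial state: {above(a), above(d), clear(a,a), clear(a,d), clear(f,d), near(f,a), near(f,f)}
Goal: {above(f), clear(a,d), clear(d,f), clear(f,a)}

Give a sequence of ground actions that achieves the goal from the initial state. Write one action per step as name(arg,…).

1. push(a,f)  →  {above(d), clear(a,d), clear(a,f), clear(f,d), near(f,a), near(f,f)}
2. bind(d,d)  →  {above(d), clear(a,d), clear(a,f), clear(d,d), clear(f,d), near(d,d), near(f,a), near(f,f)}
3. push(d,f)  →  {clear(a,d), clear(a,f), clear(d,f), clear(f,d), near(d,d), near(f,a), near(f,f)}
4. step(f,a)  →  {above(f), clear(a,d), clear(d,f), clear(f,a), clear(f,d), near(d,d), near(f,a)}

push(a,f); bind(d,d); push(d,f); step(f,a)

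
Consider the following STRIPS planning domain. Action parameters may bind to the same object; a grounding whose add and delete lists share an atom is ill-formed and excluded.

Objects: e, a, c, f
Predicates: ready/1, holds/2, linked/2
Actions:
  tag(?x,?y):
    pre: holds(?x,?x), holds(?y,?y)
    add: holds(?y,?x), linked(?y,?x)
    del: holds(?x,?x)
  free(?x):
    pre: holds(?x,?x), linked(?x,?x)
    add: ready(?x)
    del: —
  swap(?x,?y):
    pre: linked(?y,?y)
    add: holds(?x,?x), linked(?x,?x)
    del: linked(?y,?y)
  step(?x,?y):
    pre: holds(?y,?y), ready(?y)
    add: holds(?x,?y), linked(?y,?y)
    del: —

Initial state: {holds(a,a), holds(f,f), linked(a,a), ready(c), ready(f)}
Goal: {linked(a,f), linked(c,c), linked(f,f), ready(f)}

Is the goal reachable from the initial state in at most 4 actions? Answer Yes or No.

Yes

1. swap(c,a)  →  {holds(a,a), holds(c,c), holds(f,f), linked(c,c), ready(c), ready(f)}
2. step(e,f)  →  {holds(a,a), holds(c,c), holds(e,f), holds(f,f), linked(c,c), linked(f,f), ready(c), ready(f)}
3. tag(f,a)  →  {holds(a,a), holds(a,f), holds(c,c), holds(e,f), linked(a,f), linked(c,c), linked(f,f), ready(c), ready(f)}
optimal plan length = 3; 3 ≤ 4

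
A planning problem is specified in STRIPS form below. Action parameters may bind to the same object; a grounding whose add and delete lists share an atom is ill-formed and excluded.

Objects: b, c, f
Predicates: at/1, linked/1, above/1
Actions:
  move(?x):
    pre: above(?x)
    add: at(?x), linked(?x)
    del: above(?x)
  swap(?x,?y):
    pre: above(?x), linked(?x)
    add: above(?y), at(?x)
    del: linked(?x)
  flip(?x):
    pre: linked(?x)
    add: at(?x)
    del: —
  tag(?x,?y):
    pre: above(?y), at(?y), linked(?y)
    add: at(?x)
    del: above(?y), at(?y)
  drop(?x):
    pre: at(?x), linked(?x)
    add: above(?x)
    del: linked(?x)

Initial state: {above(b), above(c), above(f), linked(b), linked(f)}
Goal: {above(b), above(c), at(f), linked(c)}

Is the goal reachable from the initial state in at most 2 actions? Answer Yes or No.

Yes

1. move(c)  →  {above(b), above(f), at(c), linked(b), linked(c), linked(f)}
2. swap(f,c)  →  {above(b), above(c), above(f), at(c), at(f), linked(b), linked(c)}
optimal plan length = 2; 2 ≤ 2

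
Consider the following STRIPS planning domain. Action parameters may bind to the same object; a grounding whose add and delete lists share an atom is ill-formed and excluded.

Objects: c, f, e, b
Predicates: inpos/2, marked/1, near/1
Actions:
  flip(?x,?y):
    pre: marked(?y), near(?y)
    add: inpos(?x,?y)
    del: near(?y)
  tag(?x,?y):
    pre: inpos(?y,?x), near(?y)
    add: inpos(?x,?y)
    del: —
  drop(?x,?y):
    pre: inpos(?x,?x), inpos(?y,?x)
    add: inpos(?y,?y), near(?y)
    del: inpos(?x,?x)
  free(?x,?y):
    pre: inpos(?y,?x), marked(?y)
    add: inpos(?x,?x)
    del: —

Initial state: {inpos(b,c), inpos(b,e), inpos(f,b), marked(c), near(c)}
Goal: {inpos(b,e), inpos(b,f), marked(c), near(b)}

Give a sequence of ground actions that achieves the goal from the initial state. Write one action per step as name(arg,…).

flip(c,c); drop(c,b); drop(b,f); tag(b,f)

1. flip(c,c)  →  {inpos(b,c), inpos(b,e), inpos(c,c), inpos(f,b), marked(c)}
2. drop(c,b)  →  {inpos(b,b), inpos(b,c), inpos(b,e), inpos(f,b), marked(c), near(b)}
3. drop(b,f)  →  {inpos(b,c), inpos(b,e), inpos(f,b), inpos(f,f), marked(c), near(b), near(f)}
4. tag(b,f)  →  {inpos(b,c), inpos(b,e), inpos(b,f), inpos(f,b), inpos(f,f), marked(c), near(b), near(f)}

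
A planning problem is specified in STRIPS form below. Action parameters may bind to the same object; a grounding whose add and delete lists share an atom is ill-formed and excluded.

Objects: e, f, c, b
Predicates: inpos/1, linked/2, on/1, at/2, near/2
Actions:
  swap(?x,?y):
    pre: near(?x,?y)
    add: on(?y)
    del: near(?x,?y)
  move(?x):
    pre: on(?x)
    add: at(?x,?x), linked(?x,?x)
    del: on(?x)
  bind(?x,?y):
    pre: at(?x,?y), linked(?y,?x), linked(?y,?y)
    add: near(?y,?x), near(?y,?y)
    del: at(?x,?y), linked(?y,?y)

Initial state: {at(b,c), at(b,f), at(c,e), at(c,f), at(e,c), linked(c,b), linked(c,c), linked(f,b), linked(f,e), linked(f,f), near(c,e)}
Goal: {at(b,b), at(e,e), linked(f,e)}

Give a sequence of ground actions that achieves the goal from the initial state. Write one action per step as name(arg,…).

swap(c,e); move(e); bind(b,f); swap(f,b); move(b)

1. swap(c,e)  →  {at(b,c), at(b,f), at(c,e), at(c,f), at(e,c), linked(c,b), linked(c,c), linked(f,b), linked(f,e), linked(f,f), on(e)}
2. move(e)  →  {at(b,c), at(b,f), at(c,e), at(c,f), at(e,c), at(e,e), linked(c,b), linked(c,c), linked(e,e), linked(f,b), linked(f,e), linked(f,f)}
3. bind(b,f)  →  {at(b,c), at(c,e), at(c,f), at(e,c), at(e,e), linked(c,b), linked(c,c), linked(e,e), linked(f,b), linked(f,e), near(f,b), near(f,f)}
4. swap(f,b)  →  {at(b,c), at(c,e), at(c,f), at(e,c), at(e,e), linked(c,b), linked(c,c), linked(e,e), linked(f,b), linked(f,e), near(f,f), on(b)}
5. move(b)  →  {at(b,b), at(b,c), at(c,e), at(c,f), at(e,c), at(e,e), linked(b,b), linked(c,b), linked(c,c), linked(e,e), linked(f,b), linked(f,e), near(f,f)}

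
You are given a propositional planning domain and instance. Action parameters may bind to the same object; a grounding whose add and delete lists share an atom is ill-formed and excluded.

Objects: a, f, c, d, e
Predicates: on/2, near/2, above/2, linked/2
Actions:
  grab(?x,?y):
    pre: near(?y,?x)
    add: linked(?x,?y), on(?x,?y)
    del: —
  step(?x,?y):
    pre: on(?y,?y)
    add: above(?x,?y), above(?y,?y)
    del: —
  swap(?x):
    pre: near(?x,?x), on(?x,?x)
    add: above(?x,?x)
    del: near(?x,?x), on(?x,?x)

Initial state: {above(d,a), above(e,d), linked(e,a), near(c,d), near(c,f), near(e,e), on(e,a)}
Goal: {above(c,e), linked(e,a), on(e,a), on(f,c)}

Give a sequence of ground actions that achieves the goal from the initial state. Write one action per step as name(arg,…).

1. grab(f,c)  →  {above(d,a), above(e,d), linked(e,a), linked(f,c), near(c,d), near(c,f), near(e,e), on(e,a), on(f,c)}
2. grab(e,e)  →  {above(d,a), above(e,d), linked(e,a), linked(e,e), linked(f,c), near(c,d), near(c,f), near(e,e), on(e,a), on(e,e), on(f,c)}
3. step(c,e)  →  {above(c,e), above(d,a), above(e,d), above(e,e), linked(e,a), linked(e,e), linked(f,c), near(c,d), near(c,f), near(e,e), on(e,a), on(e,e), on(f,c)}

grab(f,c); grab(e,e); step(c,e)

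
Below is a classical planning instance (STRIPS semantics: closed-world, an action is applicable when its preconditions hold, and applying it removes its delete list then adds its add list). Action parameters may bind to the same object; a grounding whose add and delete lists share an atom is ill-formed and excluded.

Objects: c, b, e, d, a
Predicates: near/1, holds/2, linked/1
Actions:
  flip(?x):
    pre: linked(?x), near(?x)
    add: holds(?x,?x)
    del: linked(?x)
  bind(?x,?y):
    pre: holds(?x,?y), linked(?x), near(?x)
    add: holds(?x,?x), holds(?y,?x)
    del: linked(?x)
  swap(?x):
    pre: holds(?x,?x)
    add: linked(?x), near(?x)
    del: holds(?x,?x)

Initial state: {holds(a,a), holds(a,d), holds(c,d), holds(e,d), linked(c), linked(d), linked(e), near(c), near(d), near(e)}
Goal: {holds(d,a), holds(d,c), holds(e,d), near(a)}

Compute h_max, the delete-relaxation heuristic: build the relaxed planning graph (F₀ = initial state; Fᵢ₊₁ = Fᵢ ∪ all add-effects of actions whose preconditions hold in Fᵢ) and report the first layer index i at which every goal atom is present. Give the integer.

2

F0 = init (10 atoms)
F1 = F0 ∪ {holds(c,c), holds(d,c), holds(d,d), holds(d,e), holds(e,e), linked(a), near(a)}  (17 atoms)
F2 = F1 ∪ {holds(d,a)}  (18 atoms)
goal ⊆ F2  ⇒  h_max = 2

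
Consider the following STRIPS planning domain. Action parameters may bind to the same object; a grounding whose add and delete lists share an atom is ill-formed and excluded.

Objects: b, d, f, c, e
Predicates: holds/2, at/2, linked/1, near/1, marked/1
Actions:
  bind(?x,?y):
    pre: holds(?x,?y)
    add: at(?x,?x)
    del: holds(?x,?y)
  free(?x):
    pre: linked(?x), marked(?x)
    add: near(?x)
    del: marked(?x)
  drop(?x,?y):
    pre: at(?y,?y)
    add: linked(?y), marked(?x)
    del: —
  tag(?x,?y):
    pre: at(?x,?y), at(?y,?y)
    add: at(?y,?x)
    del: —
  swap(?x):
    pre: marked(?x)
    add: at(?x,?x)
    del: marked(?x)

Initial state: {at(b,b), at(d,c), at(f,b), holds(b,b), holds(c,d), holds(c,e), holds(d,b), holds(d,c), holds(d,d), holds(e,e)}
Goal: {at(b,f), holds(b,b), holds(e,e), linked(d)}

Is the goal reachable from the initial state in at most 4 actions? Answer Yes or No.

1. bind(d,b)  →  {at(b,b), at(d,c), at(d,d), at(f,b), holds(b,b), holds(c,d), holds(c,e), holds(d,c), holds(d,d), holds(e,e)}
2. drop(b,d)  →  {at(b,b), at(d,c), at(d,d), at(f,b), holds(b,b), holds(c,d), holds(c,e), holds(d,c), holds(d,d), holds(e,e), linked(d), marked(b)}
3. tag(f,b)  →  {at(b,b), at(b,f), at(d,c), at(d,d), at(f,b), holds(b,b), holds(c,d), holds(c,e), holds(d,c), holds(d,d), holds(e,e), linked(d), marked(b)}
optimal plan length = 3; 3 ≤ 4

Yes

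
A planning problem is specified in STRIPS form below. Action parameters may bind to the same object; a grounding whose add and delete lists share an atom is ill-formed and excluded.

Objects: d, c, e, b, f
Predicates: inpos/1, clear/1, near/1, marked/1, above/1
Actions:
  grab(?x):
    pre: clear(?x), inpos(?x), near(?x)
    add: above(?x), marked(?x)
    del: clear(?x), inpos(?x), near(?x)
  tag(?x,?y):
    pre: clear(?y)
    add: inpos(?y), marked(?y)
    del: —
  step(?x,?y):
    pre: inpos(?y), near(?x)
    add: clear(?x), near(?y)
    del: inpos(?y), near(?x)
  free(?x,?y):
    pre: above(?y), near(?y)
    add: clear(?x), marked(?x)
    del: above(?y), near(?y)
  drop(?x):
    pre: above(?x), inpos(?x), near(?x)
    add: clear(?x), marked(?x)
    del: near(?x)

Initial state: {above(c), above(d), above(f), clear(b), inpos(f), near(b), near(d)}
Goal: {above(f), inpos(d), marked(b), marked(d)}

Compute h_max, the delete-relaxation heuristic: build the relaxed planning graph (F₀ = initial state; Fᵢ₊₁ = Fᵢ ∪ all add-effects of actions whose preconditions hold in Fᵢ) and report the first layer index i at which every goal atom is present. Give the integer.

2

F0 = init (7 atoms)
F1 = F0 ∪ {clear(c), clear(d), clear(e), clear(f), inpos(b), marked(b), marked(c), marked(d), marked(e), marked(f), near(f)}  (18 atoms)
F2 = F1 ∪ {above(b), inpos(c), inpos(d), inpos(e)}  (22 atoms)
goal ⊆ F2  ⇒  h_max = 2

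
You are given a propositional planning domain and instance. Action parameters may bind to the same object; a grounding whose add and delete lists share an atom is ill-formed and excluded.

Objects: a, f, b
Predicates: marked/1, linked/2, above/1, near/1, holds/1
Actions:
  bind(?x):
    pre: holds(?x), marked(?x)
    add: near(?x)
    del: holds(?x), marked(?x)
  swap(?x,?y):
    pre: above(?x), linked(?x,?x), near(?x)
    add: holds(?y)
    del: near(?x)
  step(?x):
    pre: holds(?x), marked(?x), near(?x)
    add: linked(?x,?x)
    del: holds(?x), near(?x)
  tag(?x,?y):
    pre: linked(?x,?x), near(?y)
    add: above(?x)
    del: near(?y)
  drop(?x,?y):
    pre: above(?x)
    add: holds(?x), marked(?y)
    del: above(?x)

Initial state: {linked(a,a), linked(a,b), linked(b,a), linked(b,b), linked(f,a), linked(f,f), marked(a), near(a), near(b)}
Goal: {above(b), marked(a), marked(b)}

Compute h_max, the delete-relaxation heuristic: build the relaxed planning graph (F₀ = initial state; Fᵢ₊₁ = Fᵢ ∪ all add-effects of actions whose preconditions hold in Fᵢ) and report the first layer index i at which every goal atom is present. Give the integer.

F0 = init (9 atoms)
F1 = F0 ∪ {above(a), above(b), above(f)}  (12 atoms)
F2 = F1 ∪ {holds(a), holds(b), holds(f), marked(b), marked(f)}  (17 atoms)
goal ⊆ F2  ⇒  h_max = 2

2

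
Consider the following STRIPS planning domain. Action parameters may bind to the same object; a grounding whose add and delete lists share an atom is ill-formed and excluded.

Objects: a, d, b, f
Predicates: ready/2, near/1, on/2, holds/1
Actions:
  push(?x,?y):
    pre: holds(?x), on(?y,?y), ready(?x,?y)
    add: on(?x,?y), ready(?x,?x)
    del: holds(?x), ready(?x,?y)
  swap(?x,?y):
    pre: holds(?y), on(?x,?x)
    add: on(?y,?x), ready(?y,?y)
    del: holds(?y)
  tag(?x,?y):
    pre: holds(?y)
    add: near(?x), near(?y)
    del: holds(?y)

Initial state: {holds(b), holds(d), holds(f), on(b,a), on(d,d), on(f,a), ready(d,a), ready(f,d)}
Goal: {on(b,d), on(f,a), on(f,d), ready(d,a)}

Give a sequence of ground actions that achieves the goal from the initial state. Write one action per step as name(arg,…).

push(f,d); swap(d,b)

1. push(f,d)  →  {holds(b), holds(d), on(b,a), on(d,d), on(f,a), on(f,d), ready(d,a), ready(f,f)}
2. swap(d,b)  →  {holds(d), on(b,a), on(b,d), on(d,d), on(f,a), on(f,d), ready(b,b), ready(d,a), ready(f,f)}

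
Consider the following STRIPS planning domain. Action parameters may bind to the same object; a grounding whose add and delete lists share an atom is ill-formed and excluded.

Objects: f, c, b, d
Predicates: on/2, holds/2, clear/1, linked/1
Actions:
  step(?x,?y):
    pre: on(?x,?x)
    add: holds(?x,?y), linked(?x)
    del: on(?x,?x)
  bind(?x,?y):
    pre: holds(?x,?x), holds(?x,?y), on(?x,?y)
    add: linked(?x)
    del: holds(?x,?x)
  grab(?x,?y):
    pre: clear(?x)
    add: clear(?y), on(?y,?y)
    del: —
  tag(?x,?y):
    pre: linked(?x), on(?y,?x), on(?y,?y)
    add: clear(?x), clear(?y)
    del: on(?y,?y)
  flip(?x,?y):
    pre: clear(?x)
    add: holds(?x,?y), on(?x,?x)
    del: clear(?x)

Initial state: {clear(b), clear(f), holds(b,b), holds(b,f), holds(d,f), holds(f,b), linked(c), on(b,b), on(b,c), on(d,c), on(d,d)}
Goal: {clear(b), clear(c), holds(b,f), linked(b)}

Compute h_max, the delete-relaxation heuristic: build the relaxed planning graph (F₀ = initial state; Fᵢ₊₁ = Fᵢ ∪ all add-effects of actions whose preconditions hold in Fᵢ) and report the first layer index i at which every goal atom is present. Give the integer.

F0 = init (11 atoms)
F1 = F0 ∪ {clear(c), clear(d), holds(b,c), holds(b,d), holds(d,b), holds(d,c), holds(d,d), holds(f,c), holds(f,d), holds(f,f), linked(b), linked(d), on(c,c), on(f,f)}  (25 atoms)
goal ⊆ F1  ⇒  h_max = 1

1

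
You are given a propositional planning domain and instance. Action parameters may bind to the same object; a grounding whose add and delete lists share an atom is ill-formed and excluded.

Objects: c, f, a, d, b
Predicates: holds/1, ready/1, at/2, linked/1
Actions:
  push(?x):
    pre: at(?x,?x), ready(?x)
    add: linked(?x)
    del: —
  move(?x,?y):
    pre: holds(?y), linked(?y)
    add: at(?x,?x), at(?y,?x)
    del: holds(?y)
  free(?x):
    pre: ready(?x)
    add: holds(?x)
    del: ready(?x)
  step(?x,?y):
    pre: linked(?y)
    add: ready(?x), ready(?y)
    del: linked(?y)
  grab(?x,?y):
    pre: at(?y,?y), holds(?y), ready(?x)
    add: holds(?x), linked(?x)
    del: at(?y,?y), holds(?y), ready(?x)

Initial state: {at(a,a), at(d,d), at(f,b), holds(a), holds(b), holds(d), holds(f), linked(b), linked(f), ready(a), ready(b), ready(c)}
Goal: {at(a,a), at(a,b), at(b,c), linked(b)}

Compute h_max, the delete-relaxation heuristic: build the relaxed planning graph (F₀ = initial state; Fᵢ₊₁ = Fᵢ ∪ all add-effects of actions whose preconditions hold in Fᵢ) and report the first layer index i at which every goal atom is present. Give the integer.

F0 = init (12 atoms)
F1 = F0 ∪ {at(b,a), at(b,b), at(b,c), at(b,d), at(b,f), at(c,c), at(f,a), at(f,c), at(f,d), at(f,f), holds(c), linked(a), linked(c), ready(d), ready(f)}  (27 atoms)
F2 = F1 ∪ {at(a,b), at(a,c), at(a,d), at(a,f), at(c,a), at(c,b), at(c,d), at(c,f), linked(d)}  (36 atoms)
goal ⊆ F2  ⇒  h_max = 2

2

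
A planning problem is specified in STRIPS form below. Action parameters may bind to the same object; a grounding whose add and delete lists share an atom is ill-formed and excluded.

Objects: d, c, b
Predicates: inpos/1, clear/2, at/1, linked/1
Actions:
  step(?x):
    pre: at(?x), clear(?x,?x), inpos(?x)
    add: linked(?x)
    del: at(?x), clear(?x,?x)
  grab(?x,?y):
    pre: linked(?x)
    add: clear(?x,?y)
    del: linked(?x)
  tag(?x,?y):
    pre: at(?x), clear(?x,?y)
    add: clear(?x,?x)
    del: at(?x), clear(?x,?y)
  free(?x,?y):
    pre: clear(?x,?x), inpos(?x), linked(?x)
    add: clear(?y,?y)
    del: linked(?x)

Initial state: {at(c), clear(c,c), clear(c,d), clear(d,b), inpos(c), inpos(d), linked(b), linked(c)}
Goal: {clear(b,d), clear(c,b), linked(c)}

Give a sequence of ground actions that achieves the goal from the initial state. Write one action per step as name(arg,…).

1. grab(c,b)  →  {at(c), clear(c,b), clear(c,c), clear(c,d), clear(d,b), inpos(c), inpos(d), linked(b)}
2. step(c)  →  {clear(c,b), clear(c,d), clear(d,b), inpos(c), inpos(d), linked(b), linked(c)}
3. grab(b,d)  →  {clear(b,d), clear(c,b), clear(c,d), clear(d,b), inpos(c), inpos(d), linked(c)}

grab(c,b); step(c); grab(b,d)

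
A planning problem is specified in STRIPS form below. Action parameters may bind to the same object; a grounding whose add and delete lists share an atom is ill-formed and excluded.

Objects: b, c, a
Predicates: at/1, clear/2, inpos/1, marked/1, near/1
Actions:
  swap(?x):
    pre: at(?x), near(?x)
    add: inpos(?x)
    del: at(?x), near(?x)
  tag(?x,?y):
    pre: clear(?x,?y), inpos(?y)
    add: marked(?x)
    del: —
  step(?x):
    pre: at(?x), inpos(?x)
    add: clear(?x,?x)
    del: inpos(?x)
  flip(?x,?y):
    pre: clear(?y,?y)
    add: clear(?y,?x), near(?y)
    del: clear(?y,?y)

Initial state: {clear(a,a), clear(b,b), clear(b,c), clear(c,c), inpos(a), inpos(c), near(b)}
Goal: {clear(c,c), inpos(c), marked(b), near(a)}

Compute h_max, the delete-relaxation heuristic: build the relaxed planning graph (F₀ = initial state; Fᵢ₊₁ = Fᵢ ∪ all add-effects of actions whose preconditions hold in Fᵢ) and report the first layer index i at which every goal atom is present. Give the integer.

1

F0 = init (7 atoms)
F1 = F0 ∪ {clear(a,b), clear(a,c), clear(b,a), clear(c,a), clear(c,b), marked(a), marked(b), marked(c), near(a), near(c)}  (17 atoms)
goal ⊆ F1  ⇒  h_max = 1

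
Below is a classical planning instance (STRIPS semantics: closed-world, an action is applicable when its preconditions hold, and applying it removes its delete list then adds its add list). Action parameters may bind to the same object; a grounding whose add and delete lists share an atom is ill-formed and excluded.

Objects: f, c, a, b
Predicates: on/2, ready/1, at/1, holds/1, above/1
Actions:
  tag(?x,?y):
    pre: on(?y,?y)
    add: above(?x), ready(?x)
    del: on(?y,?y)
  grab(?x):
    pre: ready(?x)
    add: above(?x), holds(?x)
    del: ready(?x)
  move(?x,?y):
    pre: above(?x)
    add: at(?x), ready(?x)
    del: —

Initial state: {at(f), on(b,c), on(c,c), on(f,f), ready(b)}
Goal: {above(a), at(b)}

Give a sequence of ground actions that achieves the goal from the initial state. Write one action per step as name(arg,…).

1. tag(a,f)  →  {above(a), at(f), on(b,c), on(c,c), ready(a), ready(b)}
2. tag(b,c)  →  {above(a), above(b), at(f), on(b,c), ready(a), ready(b)}
3. move(b,f)  →  {above(a), above(b), at(b), at(f), on(b,c), ready(a), ready(b)}

tag(a,f); tag(b,c); move(b,f)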